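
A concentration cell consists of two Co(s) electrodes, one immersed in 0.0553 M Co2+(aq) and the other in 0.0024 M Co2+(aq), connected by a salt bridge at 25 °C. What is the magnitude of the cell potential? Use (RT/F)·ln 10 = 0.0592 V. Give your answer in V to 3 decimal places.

For a concentration cell E°cell = 0, since both electrodes use the same couple.
The compartment with the higher Co2+(aq) concentration (0.0553 M) acts as the cathode; ions are reduced there and produced at the dilute (0.0024 M) anode.
With n = 2, Ecell = −(0.0592/2)·log([dilute]/[conc]) = −(0.0592/2)·log(0.0024/0.0553) = +0.040 V.

0.040 V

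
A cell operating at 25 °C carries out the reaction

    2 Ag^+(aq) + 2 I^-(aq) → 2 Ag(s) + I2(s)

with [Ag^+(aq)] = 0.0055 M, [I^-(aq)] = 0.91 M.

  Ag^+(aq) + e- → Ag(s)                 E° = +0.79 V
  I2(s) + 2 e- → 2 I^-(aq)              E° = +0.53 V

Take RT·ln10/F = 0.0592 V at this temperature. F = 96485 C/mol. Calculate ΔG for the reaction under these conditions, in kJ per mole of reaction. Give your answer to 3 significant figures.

−23.9 kJ/mol

E°cell = +0.79 − (+0.53) = +0.26 V; the balanced reaction transfers n = 2 electrons.
Q = 1 / ([Ag^+(aq)]^2·[I^-(aq)]^2) = 3.99×10^4, so log Q = 4.601 and E = +0.26 − (0.0592/2)(4.601) = +0.1238 V.
Then ΔG = −nFE = −2 × 96485 × +0.1238 J/mol = −23.9 kJ/mol.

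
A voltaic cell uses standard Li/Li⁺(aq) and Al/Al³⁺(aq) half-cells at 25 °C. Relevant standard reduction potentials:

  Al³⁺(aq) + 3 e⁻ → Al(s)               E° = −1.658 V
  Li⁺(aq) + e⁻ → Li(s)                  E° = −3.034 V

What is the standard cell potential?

+1.376 V

The Al³⁺/Al couple has the higher E°, so Al ion is reduced (cathode) and Li is oxidized (anode).
E°cell = E°(cathode) − E°(anode) = −1.658 − (−3.034) = +1.376 V.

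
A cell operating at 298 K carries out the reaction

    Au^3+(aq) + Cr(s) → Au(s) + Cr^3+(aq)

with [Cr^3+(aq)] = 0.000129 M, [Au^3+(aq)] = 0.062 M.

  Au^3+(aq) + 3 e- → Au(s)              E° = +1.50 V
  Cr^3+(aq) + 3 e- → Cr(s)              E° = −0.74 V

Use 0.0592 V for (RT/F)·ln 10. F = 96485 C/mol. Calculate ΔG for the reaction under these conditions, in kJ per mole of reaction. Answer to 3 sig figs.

With Au³⁺/Au reduced at the cathode, E°cell = +1.50 − (−0.74) = +2.24 V and n = 3.
The reaction quotient is [Cr^3+(aq)] / [Au^3+(aq)] = 0.00208; by Nernst, E = +2.24 − (0.0592/3)(−2.682) = +2.2929 V.
Then ΔG = −nFE = −3 × 96485 × +2.2929 J/mol = −664 kJ/mol.

−664 kJ/mol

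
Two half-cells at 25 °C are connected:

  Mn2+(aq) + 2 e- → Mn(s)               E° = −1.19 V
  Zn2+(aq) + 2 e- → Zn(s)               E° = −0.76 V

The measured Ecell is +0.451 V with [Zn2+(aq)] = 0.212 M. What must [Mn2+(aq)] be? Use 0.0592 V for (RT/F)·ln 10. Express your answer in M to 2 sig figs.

0.041 M

The Zn²⁺/Zn couple has the larger reduction potential, so it is the cathode: E°cell = −0.76 − (−1.19) = +0.43 V and n = 2.
Since E = E° − (0.0592/n)·log Q, log Q = n(E° − E)/0.0592 = −0.709.
The balanced reaction is Zn2+(aq) + Mn(s) → Zn(s) + Mn2+(aq), so Q = [Mn2+(aq)] / [Zn2+(aq)].
Isolating [Mn2+(aq)] in Q = 10^{−0.709} yields log [Mn2+(aq)] = −1.383, i.e. 0.041 M.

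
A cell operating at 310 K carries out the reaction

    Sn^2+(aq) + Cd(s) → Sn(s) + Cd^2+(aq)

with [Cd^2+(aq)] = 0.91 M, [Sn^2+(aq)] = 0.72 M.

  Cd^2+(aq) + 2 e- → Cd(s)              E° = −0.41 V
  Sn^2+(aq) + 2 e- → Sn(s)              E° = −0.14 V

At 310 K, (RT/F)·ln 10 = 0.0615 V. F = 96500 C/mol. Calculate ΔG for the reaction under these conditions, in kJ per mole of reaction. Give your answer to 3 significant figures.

The standard cell potential is −0.14 − (−0.41) = +0.27 V, with n = 2 electrons in the balanced equation.
Here Q = [Cd^2+(aq)] / [Sn^2+(aq)] = 1.26 (log Q = 0.102), giving E = +0.27 − (0.0615/2)·(0.102) = +0.2669 V.
Finally ΔG = −nFE = −(2)(96500 C/mol)(+0.2669 V) = −51.5 kJ/mol.

−51.5 kJ/mol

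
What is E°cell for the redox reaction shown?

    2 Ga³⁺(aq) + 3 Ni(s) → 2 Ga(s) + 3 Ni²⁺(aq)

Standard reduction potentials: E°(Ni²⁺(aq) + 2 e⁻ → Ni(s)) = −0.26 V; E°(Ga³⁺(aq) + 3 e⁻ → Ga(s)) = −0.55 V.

−0.29 V

In the reaction as written, Ga³⁺(aq) is reduced (cathode) and Ni²⁺(aq) is produced by oxidation at the anode.
E°cell = E°(cathode) − E°(anode) = −0.55 − (−0.26) = −0.29 V.
The negative E°cell means the reaction is non-spontaneous in the direction written.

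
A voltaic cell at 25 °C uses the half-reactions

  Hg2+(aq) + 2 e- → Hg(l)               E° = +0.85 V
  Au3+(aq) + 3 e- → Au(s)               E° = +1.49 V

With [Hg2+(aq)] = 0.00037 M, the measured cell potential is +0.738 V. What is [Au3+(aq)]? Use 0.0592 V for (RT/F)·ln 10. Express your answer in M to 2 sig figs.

Au³⁺/Au is the cathode (higher E°); E°cell = +1.49 − (+0.85) = +0.64 V with n = 6.
From the Nernst equation, log Q = n(E° − E)/0.0592 = 6·(+0.64 − (+0.738))/0.0592 = −9.932.
Balancing electrons gives 2 Au3+(aq) + 3 Hg(l) → 2 Au(s) + 3 Hg2+(aq); thus Q = [Hg2+(aq)]^3 / [Au3+(aq)]^2.
Isolating [Au3+(aq)] in Q = 10^{−9.932} yields log [Au3+(aq)] = −0.182, i.e. 0.66 M.

0.66 M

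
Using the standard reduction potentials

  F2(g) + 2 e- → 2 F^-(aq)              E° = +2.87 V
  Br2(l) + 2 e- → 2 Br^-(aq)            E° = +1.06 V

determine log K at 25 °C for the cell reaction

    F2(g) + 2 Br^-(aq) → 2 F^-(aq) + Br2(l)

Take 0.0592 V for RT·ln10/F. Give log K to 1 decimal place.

log K = 61.1

The F₂/F⁻ couple is reduced (cathode); E°cell = +2.87 − (+1.06) = +1.81 V with n = 2.
At equilibrium E = 0, so log K = nE°cell / 0.0592 = (2)(+1.81) / 0.0592 = 61.1.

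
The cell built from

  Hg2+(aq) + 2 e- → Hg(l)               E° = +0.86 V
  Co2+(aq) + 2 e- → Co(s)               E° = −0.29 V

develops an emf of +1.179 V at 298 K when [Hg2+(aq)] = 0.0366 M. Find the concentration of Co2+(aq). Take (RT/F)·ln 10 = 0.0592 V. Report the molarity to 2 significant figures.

0.0038 M

The Hg²⁺/Hg couple has the larger reduction potential, so it is the cathode: E°cell = +0.86 − (−0.29) = +1.15 V and n = 2.
Rearranging E = E° − (0.0592/n)·log Q gives log Q = 2(+1.15 − (+1.179))/0.0592 = −0.980.
For Hg2+(aq) + Co(s) → Hg(l) + Co2+(aq), the reaction quotient is Q = [Co2+(aq)] / [Hg2+(aq)].
Solving for the unknown gives log [Co2+(aq)] = −2.417, so [Co2+(aq)] ≈ 0.0038 M.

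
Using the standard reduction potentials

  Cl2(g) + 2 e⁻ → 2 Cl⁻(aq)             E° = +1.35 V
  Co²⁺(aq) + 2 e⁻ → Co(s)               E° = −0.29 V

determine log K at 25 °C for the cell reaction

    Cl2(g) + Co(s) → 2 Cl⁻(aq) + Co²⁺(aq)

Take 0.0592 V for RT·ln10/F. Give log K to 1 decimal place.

The Cl₂/Cl⁻ couple is reduced (cathode); E°cell = +1.35 − (−0.29) = +1.64 V with n = 2.
At equilibrium E = 0, so log K = nE°cell / 0.0592 = (2)(+1.64) / 0.0592 = 55.4.

log K = 55.4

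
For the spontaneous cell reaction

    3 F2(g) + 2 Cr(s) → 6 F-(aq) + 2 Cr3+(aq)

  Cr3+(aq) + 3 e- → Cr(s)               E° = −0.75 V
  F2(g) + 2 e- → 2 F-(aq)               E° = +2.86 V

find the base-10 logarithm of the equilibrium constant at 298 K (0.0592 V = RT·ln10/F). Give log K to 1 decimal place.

The F₂/F⁻ couple is reduced (cathode); E°cell = +2.86 − (−0.75) = +3.61 V with n = 6.
At equilibrium E = 0, so log K = nE°cell / 0.0592 = (6)(+3.61) / 0.0592 = 365.9.

log K = 365.9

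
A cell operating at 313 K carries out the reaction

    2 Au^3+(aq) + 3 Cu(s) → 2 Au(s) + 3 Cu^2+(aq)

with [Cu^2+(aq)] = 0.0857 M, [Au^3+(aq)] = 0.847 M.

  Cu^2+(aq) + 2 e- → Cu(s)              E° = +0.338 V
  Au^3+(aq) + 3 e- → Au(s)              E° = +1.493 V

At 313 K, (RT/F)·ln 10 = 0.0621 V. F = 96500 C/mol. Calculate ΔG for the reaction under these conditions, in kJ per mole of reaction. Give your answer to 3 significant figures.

−687 kJ/mol

The standard cell potential is +1.493 − (+0.338) = +1.155 V, with n = 6 electrons in the balanced equation.
Q = [Cu^2+(aq)]^3 / [Au^3+(aq)]^2 = 0.000877, so log Q = −3.057 and E = +1.155 − (0.0621/6)(−3.057) = +1.1866 V.
ΔG = −nFE = −(6)(96500)(+1.1866) J/mol = −687 kJ/mol.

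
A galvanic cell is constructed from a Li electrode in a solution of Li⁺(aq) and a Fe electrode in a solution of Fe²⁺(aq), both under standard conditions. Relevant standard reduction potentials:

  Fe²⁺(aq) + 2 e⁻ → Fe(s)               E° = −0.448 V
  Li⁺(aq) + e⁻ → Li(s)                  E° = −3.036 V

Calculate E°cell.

Of the two couples in this cell, the one with the more positive reduction potential is reduced at the cathode: here that is Fe²⁺/Fe (−0.448 V); Li⁺/Li (−3.036 V) is the anode.
E°cell = E°(cathode) − E°(anode) = −0.448 − (−3.036) = +2.588 V.

+2.588 V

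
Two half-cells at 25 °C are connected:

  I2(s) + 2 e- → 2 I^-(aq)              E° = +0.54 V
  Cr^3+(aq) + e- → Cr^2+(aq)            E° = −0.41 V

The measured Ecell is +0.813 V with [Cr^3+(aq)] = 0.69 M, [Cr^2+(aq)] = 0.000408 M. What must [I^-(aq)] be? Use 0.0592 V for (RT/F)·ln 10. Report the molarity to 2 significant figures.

0.12 M

The I₂/I⁻ couple has the larger reduction potential, so it is the cathode: E°cell = +0.54 − (−0.41) = +0.95 V and n = 2.
Since E = E° − (0.0592/n)·log Q, log Q = n(E° − E)/0.0592 = 4.628.
The balanced reaction is I2(s) + 2 Cr^2+(aq) → 2 I^-(aq) + 2 Cr^3+(aq), so Q = ([I^-(aq)]^2·[Cr^3+(aq)]^2) / [Cr^2+(aq)]^2.
Solving for the unknown gives log [I^-(aq)] = −0.914, so [I^-(aq)] ≈ 0.12 M.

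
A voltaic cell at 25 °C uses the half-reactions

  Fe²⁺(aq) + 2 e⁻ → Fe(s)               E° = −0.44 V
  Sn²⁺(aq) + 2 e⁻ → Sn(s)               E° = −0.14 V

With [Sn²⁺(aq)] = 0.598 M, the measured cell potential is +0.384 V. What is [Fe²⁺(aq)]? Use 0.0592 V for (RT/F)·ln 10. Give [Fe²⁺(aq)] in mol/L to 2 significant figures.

0.00087 M

The Sn²⁺/Sn couple has the larger reduction potential, so it is the cathode: E°cell = −0.14 − (−0.44) = +0.30 V and n = 2.
Since E = E° − (0.0592/n)·log Q, log Q = n(E° − E)/0.0592 = −2.838.
The balanced reaction is Sn²⁺(aq) + Fe(s) → Sn(s) + Fe²⁺(aq), so Q = [Fe²⁺(aq)] / [Sn²⁺(aq)].
Substituting the known concentrations and solving, log [Fe²⁺(aq)] = −3.061 and [Fe²⁺(aq)] = 0.00087 M.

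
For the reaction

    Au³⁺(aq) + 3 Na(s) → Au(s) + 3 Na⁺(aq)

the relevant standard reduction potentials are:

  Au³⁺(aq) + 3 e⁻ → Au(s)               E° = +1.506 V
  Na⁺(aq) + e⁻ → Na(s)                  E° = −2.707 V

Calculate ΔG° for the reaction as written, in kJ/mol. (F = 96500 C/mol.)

−1220 kJ/mol

In the reaction as written Au³⁺(aq) is reduced, so the Au³⁺/Au couple is the cathode and Na⁺/Na is the anode.
E°cell = +1.506 − (−2.707) = +4.213 V; balancing electrons gives n = 3.
ΔG° = −nFE°cell = −(3)(96500)(+4.213) J/mol = −1220 kJ/mol.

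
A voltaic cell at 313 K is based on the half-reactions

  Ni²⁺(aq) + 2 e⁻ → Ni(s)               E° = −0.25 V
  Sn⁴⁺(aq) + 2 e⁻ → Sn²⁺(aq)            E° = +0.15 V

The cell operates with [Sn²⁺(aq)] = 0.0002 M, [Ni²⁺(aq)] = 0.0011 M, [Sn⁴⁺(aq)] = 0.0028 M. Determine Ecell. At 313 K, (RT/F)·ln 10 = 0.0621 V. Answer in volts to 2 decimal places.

Since E°(Sn⁴⁺/Sn²⁺) > E°(Ni²⁺/Ni), Sn⁴⁺/Sn²⁺ serves as the cathode.
E°cell = +0.15 − (−0.25) = +0.40 V, with n = 2 electrons transferred.
Balancing gives Sn⁴⁺(aq) + Ni(s) → Sn²⁺(aq) + Ni²⁺(aq); hence Q = ([Sn²⁺(aq)]·[Ni²⁺(aq)]) / [Sn⁴⁺(aq)] = 7.86×10^−5 (log Q = −4.105).
E = E° − (0.0621/n)·log Q = +0.40 − (0.0621/2)(−4.105) = +0.53 V.

+0.53 V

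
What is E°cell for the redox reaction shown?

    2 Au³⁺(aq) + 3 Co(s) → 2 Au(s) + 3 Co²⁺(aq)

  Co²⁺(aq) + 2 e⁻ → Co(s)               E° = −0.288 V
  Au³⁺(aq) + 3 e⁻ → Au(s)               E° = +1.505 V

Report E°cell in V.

+1.793 V

In the reaction as written, Au³⁺(aq) is reduced (cathode) and Co²⁺(aq) is produced by oxidation at the anode.
E°cell = E°(cathode) − E°(anode) = +1.505 − (−0.288) = +1.793 V.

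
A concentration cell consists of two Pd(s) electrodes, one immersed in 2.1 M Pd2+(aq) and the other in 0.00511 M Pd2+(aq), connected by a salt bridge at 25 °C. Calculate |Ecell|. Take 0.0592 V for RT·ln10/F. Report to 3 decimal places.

For a concentration cell E°cell = 0, since both electrodes use the same couple.
The compartment with the higher Pd2+(aq) concentration (2.1 M) acts as the cathode; ions are reduced there and produced at the dilute (0.00511 M) anode.
With n = 2, Ecell = −(0.0592/2)·log([dilute]/[conc]) = −(0.0592/2)·log(0.00511/2.1) = +0.077 V.

0.077 V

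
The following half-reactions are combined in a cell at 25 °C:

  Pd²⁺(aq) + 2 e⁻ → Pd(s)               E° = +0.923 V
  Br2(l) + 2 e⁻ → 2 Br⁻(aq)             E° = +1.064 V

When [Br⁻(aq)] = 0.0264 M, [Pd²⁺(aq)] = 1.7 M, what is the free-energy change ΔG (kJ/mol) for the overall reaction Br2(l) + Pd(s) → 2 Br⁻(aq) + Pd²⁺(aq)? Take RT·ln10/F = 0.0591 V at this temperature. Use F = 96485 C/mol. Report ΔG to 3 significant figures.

−43.9 kJ/mol

The standard cell potential is +1.064 − (+0.923) = +0.141 V, with n = 2 electrons in the balanced equation.
The reaction quotient is [Br⁻(aq)]^2·[Pd²⁺(aq)] = 0.00118; by Nernst, E = +0.141 − (0.0591/2)(−2.926) = +0.2275 V.
Finally ΔG = −nFE = −(2)(96485 C/mol)(+0.2275 V) = −43.9 kJ/mol.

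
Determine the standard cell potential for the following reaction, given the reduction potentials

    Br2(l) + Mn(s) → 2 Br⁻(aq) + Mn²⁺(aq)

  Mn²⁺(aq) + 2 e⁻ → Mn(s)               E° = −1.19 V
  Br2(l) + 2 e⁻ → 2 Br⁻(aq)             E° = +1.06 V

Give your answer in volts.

+2.25 V

In the reaction as written, Br2(l) is reduced (cathode) and Mn²⁺(aq) is produced by oxidation at the anode.
E°cell = E°(cathode) − E°(anode) = +1.06 − (−1.19) = +2.25 V.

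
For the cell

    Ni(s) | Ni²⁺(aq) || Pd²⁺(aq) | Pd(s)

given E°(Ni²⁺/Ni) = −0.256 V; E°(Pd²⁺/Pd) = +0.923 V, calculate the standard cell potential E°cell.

By convention the left-hand electrode in cell notation is the anode (oxidation) and the right-hand electrode is the cathode (reduction).
E°cell = E°(right) − E°(left) = +0.923 − (−0.256) = +1.179 V.

+1.179 V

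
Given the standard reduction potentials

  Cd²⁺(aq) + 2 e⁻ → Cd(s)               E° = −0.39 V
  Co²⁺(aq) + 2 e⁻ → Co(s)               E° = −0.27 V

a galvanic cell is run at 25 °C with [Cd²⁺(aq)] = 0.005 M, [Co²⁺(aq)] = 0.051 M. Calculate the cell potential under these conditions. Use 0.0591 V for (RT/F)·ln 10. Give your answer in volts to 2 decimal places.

+0.15 V

Co²⁺/Co is reduced (cathode, E° = −0.27 V) and Cd²⁺/Cd is oxidized (anode).
E°cell = −0.27 − (−0.39) = +0.12 V, with n = 2 electrons transferred.
The balanced reaction is Co²⁺(aq) + Cd(s) → Co(s) + Cd²⁺(aq), so Q = [Cd²⁺(aq)] / [Co²⁺(aq)] = 0.098 and log Q = −1.009.
Applying E = E° − (RT ln10/nF)·log Q gives +0.12 − (0.0591/2)(−1.009) = +0.15 V.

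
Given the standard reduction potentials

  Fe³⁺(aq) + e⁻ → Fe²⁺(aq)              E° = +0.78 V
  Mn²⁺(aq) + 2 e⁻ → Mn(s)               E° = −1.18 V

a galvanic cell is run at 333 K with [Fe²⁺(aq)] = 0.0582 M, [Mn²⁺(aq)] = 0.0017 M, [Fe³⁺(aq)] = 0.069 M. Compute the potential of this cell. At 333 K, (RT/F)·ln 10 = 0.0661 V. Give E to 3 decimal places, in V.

+2.056 V

The Fe³⁺/Fe²⁺ couple has the more positive E°, so it is the cathode; Mn²⁺/Mn is the anode.
E°cell = E°cat − E°an = +0.78 − (−1.18) = +1.96 V; n = 2.
Balancing gives 2 Fe³⁺(aq) + Mn(s) → 2 Fe²⁺(aq) + Mn²⁺(aq); hence Q = ([Fe²⁺(aq)]^2·[Mn²⁺(aq)]) / [Fe³⁺(aq)]^2 = 0.00121 (log Q = −2.917).
By the Nernst equation, E = +1.96 − (0.0661/2)·(−2.917) = +2.056 V.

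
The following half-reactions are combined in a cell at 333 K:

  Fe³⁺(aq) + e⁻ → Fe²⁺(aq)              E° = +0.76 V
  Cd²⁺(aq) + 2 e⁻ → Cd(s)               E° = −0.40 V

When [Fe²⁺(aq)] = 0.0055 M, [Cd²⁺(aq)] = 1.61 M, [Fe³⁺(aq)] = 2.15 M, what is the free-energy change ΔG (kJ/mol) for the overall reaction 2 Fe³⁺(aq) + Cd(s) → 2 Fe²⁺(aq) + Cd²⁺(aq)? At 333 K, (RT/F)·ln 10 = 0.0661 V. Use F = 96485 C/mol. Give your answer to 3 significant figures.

With Fe³⁺/Fe²⁺ reduced at the cathode, E°cell = +0.76 − (−0.40) = +1.16 V and n = 2.
Here Q = ([Fe²⁺(aq)]^2·[Cd²⁺(aq)]) / [Fe³⁺(aq)]^2 = 1.05×10^−5 (log Q = −4.977), giving E = +1.16 − (0.0661/2)·(−4.977) = +1.3245 V.
ΔG = −nFE = −(2)(96485)(+1.3245) J/mol = −256 kJ/mol.

−256 kJ/mol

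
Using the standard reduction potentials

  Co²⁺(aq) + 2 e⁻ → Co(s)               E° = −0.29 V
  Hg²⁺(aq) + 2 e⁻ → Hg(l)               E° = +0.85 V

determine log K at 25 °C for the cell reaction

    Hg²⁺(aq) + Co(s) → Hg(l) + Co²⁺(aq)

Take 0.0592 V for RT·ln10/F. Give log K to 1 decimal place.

log K = 38.5

The Hg²⁺/Hg couple is reduced (cathode); E°cell = +0.85 − (−0.29) = +1.14 V with n = 2.
At equilibrium E = 0, so log K = nE°cell / 0.0592 = (2)(+1.14) / 0.0592 = 38.5.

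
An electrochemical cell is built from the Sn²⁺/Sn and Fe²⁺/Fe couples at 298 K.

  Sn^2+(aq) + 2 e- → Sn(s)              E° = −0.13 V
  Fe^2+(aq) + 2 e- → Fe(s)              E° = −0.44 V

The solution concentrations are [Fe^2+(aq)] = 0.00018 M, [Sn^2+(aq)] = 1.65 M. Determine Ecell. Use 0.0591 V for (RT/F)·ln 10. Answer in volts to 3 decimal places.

+0.427 V

Since E°(Sn²⁺/Sn) > E°(Fe²⁺/Fe), Sn²⁺/Sn serves as the cathode.
The standard potential is −0.13 − (−0.44) = +0.31 V and the balanced reaction transfers n = 2 electrons.
Balancing gives Sn^2+(aq) + Fe(s) → Sn(s) + Fe^2+(aq); hence Q = [Fe^2+(aq)] / [Sn^2+(aq)] = 0.000109 (log Q = −3.962).
Applying E = E° − (RT ln10/nF)·log Q gives +0.31 − (0.0591/2)(−3.962) = +0.427 V.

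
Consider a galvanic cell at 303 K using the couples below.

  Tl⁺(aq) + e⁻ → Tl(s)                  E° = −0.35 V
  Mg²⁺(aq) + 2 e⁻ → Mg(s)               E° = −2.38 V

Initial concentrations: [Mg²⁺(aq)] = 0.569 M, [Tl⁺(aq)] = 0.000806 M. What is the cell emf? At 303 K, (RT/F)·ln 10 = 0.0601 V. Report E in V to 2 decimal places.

+1.85 V

The Tl⁺/Tl couple has the more positive E°, so it is the cathode; Mg²⁺/Mg is the anode.
E°cell = E°cat − E°an = −0.35 − (−2.38) = +2.03 V; n = 2.
The balanced reaction is 2 Tl⁺(aq) + Mg(s) → 2 Tl(s) + Mg²⁺(aq), so Q = [Mg²⁺(aq)] / [Tl⁺(aq)]^2 = 8.76×10^5 and log Q = 5.942.
E = E° − (0.0601/n)·log Q = +2.03 − (0.0601/2)(5.942) = +1.85 V.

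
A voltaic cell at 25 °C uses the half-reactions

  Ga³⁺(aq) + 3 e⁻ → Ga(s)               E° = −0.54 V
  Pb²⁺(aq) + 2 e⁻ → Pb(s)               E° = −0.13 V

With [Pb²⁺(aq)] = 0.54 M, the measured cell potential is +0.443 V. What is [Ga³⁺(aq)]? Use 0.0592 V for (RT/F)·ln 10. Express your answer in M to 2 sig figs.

The Pb²⁺/Pb couple has the larger reduction potential, so it is the cathode: E°cell = −0.13 − (−0.54) = +0.41 V and n = 6.
From the Nernst equation, log Q = n(E° − E)/0.0592 = 6·(+0.41 − (+0.443))/0.0592 = −3.345.
The balanced reaction is 3 Pb²⁺(aq) + 2 Ga(s) → 3 Pb(s) + 2 Ga³⁺(aq), so Q = [Ga³⁺(aq)]^2 / [Pb²⁺(aq)]^3.
Isolating [Ga³⁺(aq)] in Q = 10^{−3.345} yields log [Ga³⁺(aq)] = −2.074, i.e. 0.0084 M.

0.0084 M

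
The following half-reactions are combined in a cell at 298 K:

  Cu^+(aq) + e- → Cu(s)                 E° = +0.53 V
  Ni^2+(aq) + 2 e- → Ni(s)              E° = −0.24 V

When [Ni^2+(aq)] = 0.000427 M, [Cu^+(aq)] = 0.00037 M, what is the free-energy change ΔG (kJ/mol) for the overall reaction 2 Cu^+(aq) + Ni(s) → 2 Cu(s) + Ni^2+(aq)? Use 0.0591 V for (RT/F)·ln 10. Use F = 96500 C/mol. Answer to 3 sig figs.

−129 kJ/mol

The standard cell potential is +0.53 − (−0.24) = +0.77 V, with n = 2 electrons in the balanced equation.
The reaction quotient is [Ni^2+(aq)] / [Cu^+(aq)]^2 = 3.12×10^3; by Nernst, E = +0.77 − (0.0591/2)(3.494) = +0.6668 V.
Finally ΔG = −nFE = −(2)(96500 C/mol)(+0.6668 V) = −129 kJ/mol.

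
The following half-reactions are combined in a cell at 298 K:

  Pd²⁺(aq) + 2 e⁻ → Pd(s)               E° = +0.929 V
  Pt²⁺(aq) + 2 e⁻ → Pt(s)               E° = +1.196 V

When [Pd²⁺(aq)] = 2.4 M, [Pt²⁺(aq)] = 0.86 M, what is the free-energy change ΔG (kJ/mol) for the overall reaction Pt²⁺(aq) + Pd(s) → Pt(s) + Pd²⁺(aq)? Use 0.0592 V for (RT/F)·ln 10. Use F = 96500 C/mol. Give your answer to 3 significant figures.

The standard cell potential is +1.196 − (+0.929) = +0.267 V, with n = 2 electrons in the balanced equation.
Q = [Pd²⁺(aq)] / [Pt²⁺(aq)] = 2.79, so log Q = 0.446 and E = +0.267 − (0.0592/2)(0.446) = +0.2538 V.
Finally ΔG = −nFE = −(2)(96500 C/mol)(+0.2538 V) = −49.0 kJ/mol.

−49.0 kJ/mol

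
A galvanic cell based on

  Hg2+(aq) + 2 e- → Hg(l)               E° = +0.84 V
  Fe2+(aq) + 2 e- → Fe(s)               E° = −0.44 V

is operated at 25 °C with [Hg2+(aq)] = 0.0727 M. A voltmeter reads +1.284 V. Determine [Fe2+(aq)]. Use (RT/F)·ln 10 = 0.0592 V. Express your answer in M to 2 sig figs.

0.053 M

With Hg²⁺/Hg at the cathode and Fe²⁺/Fe at the anode, E°cell = +0.84 − (−0.44) = +1.28 V (n = 2).
Since E = E° − (0.0592/n)·log Q, log Q = n(E° − E)/0.0592 = −0.135.
For Hg2+(aq) + Fe(s) → Hg(l) + Fe2+(aq), the reaction quotient is Q = [Fe2+(aq)] / [Hg2+(aq)].
Substituting the known concentrations and solving, log [Fe2+(aq)] = −1.273 and [Fe2+(aq)] = 0.053 M.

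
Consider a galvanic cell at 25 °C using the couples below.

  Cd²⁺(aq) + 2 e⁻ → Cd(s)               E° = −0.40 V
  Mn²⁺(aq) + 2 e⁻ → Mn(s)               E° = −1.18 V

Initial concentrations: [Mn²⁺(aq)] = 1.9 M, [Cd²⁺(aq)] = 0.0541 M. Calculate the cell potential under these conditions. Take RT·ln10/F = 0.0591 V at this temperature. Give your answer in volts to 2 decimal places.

+0.73 V

The Cd²⁺/Cd couple has the more positive E°, so it is the cathode; Mn²⁺/Mn is the anode.
E°cell = −0.40 − (−1.18) = +0.78 V, with n = 2 electrons transferred.
For the overall reaction Cd²⁺(aq) + Mn(s) → Cd(s) + Mn²⁺(aq), Q = [Mn²⁺(aq)] / [Cd²⁺(aq)] = 35.1, giving log Q = 1.546.
By the Nernst equation, E = +0.78 − (0.0591/2)·(1.546) = +0.73 V.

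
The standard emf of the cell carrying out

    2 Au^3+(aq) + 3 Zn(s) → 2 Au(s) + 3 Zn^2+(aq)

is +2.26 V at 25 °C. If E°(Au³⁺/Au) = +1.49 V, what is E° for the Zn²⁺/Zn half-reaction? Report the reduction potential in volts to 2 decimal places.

−0.77 V

In the reaction as written the Au³⁺/Au couple is reduced (cathode) and Zn²⁺/Zn is oxidized (anode), so E°cell = E°(Au³⁺/Au) − E°(Zn²⁺/Zn).
E°(Zn²⁺/Zn) = E°(cathode) − E°cell = +1.49 − (+2.26) = −0.77 V.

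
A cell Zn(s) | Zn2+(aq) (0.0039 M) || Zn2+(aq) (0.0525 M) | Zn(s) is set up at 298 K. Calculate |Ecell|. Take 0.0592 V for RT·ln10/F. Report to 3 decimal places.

0.033 V

For a concentration cell E°cell = 0, since both electrodes use the same couple.
The compartment with the higher Zn2+(aq) concentration (0.0525 M) acts as the cathode; ions are reduced there and produced at the dilute (0.0039 M) anode.
With n = 2, Ecell = −(0.0592/2)·log([dilute]/[conc]) = −(0.0592/2)·log(0.0039/0.0525) = +0.033 V.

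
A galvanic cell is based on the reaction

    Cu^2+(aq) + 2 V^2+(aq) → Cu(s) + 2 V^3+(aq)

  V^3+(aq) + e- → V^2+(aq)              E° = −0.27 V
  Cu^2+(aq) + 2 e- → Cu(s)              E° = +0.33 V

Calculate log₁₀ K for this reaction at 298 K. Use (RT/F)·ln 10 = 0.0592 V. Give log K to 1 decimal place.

log K = 20.3

The Cu²⁺/Cu couple is reduced (cathode); E°cell = +0.33 − (−0.27) = +0.60 V with n = 2.
At equilibrium E = 0, so log K = nE°cell / 0.0592 = (2)(+0.60) / 0.0592 = 20.3.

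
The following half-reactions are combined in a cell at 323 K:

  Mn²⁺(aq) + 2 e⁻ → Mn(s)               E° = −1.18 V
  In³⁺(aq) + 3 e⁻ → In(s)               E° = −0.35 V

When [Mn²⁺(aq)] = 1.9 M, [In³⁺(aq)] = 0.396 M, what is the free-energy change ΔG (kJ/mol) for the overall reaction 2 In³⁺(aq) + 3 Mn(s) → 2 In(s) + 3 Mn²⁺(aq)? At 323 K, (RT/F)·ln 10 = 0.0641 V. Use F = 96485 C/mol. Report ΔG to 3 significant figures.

The standard cell potential is −0.35 − (−1.18) = +0.83 V, with n = 6 electrons in the balanced equation.
Here Q = [Mn²⁺(aq)]^3 / [In³⁺(aq)]^2 = 43.7 (log Q = 1.641), giving E = +0.83 − (0.0641/6)·(1.641) = +0.8125 V.
ΔG = −nFE = −(6)(96485)(+0.8125) J/mol = −470 kJ/mol.

−470 kJ/mol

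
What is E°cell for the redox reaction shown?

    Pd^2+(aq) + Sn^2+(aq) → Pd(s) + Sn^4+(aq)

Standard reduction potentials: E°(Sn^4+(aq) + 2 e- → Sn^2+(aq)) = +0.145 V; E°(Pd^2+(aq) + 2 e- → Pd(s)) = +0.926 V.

+0.781 V

Pd^2+(aq) gains electrons, so the Pd²⁺/Pd couple is the cathode; the Sn⁴⁺/Sn²⁺ couple is the anode.
E°cell = E°(cathode) − E°(anode) = +0.926 − (+0.145) = +0.781 V.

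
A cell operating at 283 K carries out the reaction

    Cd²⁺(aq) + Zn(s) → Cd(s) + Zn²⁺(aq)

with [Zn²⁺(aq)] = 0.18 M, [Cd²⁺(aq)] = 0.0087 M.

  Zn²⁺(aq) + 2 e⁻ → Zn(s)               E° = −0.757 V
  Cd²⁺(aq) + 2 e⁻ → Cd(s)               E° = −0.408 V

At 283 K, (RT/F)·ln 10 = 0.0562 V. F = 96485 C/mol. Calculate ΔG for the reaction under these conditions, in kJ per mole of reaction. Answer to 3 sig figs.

−60.2 kJ/mol

E°cell = −0.408 − (−0.757) = +0.349 V; the balanced reaction transfers n = 2 electrons.
Here Q = [Zn²⁺(aq)] / [Cd²⁺(aq)] = 20.7 (log Q = 1.316), giving E = +0.349 − (0.0562/2)·(1.316) = +0.3120 V.
ΔG = −nFE = −(2)(96485)(+0.3120) J/mol = −60.2 kJ/mol.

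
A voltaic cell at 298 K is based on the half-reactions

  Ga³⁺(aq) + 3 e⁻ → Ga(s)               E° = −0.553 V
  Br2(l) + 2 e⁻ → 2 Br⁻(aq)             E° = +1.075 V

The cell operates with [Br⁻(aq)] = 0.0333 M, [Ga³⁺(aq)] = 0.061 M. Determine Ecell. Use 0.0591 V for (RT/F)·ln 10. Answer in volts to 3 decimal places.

Br₂/Br⁻ is reduced (cathode, E° = +1.075 V) and Ga³⁺/Ga is oxidized (anode).
E°cell = +1.075 − (−0.553) = +1.628 V, with n = 6 electrons transferred.
For the overall reaction 3 Br2(l) + 2 Ga(s) → 6 Br⁻(aq) + 2 Ga³⁺(aq), Q = [Br⁻(aq)]^6·[Ga³⁺(aq)]^2 = 5.07×10^−12, giving log Q = −11.295.
E = E° − (0.0591/n)·log Q = +1.628 − (0.0591/6)(−11.295) = +1.739 V.

+1.739 V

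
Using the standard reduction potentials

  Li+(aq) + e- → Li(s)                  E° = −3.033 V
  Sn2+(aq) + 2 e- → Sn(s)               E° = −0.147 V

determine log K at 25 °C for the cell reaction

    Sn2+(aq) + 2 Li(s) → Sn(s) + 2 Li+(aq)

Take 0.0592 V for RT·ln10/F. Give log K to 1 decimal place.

The Sn²⁺/Sn couple is reduced (cathode); E°cell = −0.147 − (−3.033) = +2.886 V with n = 2.
At equilibrium E = 0, so log K = nE°cell / 0.0592 = (2)(+2.886) / 0.0592 = 97.5.

log K = 97.5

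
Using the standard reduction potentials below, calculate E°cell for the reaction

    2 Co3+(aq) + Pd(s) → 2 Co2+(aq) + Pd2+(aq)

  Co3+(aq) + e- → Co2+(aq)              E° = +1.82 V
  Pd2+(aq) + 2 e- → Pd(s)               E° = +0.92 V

Co3+(aq) gains electrons, so the Co³⁺/Co²⁺ couple is the cathode; the Pd²⁺/Pd couple is the anode.
E°cell = E°(cathode) − E°(anode) = +1.82 − (+0.92) = +0.90 V.

+0.90 V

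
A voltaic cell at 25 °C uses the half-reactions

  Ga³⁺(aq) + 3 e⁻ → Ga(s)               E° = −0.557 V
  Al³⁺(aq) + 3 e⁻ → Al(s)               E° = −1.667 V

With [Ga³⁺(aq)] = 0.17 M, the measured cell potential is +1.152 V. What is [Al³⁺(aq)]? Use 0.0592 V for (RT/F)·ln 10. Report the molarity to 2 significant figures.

With Ga³⁺/Ga at the cathode and Al³⁺/Al at the anode, E°cell = −0.557 − (−1.667) = +1.110 V (n = 3).
From the Nernst equation, log Q = n(E° − E)/0.0592 = 3·(+1.110 − (+1.152))/0.0592 = −2.128.
The balanced reaction is Ga³⁺(aq) + Al(s) → Ga(s) + Al³⁺(aq), so Q = [Al³⁺(aq)] / [Ga³⁺(aq)].
Solving for the unknown gives log [Al³⁺(aq)] = −2.898, so [Al³⁺(aq)] ≈ 0.0013 M.

0.0013 M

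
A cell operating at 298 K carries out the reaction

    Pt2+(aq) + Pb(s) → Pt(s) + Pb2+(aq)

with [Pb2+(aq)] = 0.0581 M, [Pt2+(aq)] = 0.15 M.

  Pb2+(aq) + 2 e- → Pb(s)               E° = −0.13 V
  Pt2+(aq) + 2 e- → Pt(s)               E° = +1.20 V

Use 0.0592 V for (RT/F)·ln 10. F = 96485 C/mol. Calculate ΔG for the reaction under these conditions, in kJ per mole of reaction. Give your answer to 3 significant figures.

−259 kJ/mol

The standard cell potential is +1.20 − (−0.13) = +1.33 V, with n = 2 electrons in the balanced equation.
Here Q = [Pb2+(aq)] / [Pt2+(aq)] = 0.387 (log Q = −0.412), giving E = +1.33 − (0.0592/2)·(−0.412) = +1.3422 V.
Then ΔG = −nFE = −2 × 96485 × +1.3422 J/mol = −259 kJ/mol.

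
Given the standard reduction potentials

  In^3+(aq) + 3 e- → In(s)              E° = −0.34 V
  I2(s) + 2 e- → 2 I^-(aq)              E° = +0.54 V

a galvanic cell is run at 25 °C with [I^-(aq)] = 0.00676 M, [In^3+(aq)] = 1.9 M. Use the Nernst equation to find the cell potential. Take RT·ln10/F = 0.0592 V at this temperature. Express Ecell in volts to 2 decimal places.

Since E°(I₂/I⁻) > E°(In³⁺/In), I₂/I⁻ serves as the cathode.
E°cell = +0.54 − (−0.34) = +0.88 V, with n = 6 electrons transferred.
For the overall reaction 3 I2(s) + 2 In(s) → 6 I^-(aq) + 2 In^3+(aq), Q = [I^-(aq)]^6·[In^3+(aq)]^2 = 3.44×10^−13, giving log Q = −12.463.
By the Nernst equation, E = +0.88 − (0.0592/6)·(−12.463) = +1.00 V.

+1.00 V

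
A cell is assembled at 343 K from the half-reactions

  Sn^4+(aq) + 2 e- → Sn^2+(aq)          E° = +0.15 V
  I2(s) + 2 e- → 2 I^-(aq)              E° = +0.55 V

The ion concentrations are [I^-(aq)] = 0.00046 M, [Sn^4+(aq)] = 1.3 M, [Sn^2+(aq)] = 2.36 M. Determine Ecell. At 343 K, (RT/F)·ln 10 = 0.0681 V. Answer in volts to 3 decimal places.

Since E°(I₂/I⁻) > E°(Sn⁴⁺/Sn²⁺), I₂/I⁻ serves as the cathode.
E°cell = E°cat − E°an = +0.55 − (+0.15) = +0.40 V; n = 2.
For the overall reaction I2(s) + Sn^2+(aq) → 2 I^-(aq) + Sn^4+(aq), Q = ([I^-(aq)]^2·[Sn^4+(aq)]) / [Sn^2+(aq)] = 1.17×10^−7, giving log Q = −6.933.
E = E° − (0.0681/n)·log Q = +0.40 − (0.0681/2)(−6.933) = +0.636 V.

+0.636 V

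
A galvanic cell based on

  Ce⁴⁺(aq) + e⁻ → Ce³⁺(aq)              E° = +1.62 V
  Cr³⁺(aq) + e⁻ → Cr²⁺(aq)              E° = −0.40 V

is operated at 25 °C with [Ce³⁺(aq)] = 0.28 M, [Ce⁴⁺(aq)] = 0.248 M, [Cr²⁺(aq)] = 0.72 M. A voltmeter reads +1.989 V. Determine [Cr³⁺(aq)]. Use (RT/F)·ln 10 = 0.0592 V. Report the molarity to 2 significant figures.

2.1 M

The Ce⁴⁺/Ce³⁺ couple has the larger reduction potential, so it is the cathode: E°cell = +1.62 − (−0.40) = +2.02 V and n = 1.
Since E = E° − (0.0592/n)·log Q, log Q = n(E° − E)/0.0592 = 0.524.
For Ce⁴⁺(aq) + Cr²⁺(aq) → Ce³⁺(aq) + Cr³⁺(aq), the reaction quotient is Q = ([Ce³⁺(aq)]·[Cr³⁺(aq)]) / ([Ce⁴⁺(aq)]·[Cr²⁺(aq)]).
Solving for the unknown gives log [Cr³⁺(aq)] = 0.329, so [Cr³⁺(aq)] ≈ 2.1 M.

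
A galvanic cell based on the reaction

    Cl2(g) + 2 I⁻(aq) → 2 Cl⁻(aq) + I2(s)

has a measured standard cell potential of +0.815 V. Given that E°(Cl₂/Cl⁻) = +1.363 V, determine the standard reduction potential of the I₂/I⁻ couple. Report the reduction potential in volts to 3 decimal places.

In the reaction as written the Cl₂/Cl⁻ couple is reduced (cathode) and I₂/I⁻ is oxidized (anode), so E°cell = E°(Cl₂/Cl⁻) − E°(I₂/I⁻).
E°(I₂/I⁻) = E°(cathode) − E°cell = +1.363 − (+0.815) = +0.548 V.

+0.548 V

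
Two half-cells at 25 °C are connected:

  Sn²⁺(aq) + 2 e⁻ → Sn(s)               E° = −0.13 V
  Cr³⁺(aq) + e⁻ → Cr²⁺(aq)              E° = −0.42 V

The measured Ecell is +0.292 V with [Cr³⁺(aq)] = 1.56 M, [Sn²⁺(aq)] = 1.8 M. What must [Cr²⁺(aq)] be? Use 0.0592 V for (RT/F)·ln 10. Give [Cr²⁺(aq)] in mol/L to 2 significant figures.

With Sn²⁺/Sn at the cathode and Cr³⁺/Cr²⁺ at the anode, E°cell = −0.13 − (−0.42) = +0.29 V (n = 2).
Rearranging E = E° − (0.0592/n)·log Q gives log Q = 2(+0.29 − (+0.292))/0.0592 = −0.068.
The balanced reaction is Sn²⁺(aq) + 2 Cr²⁺(aq) → Sn(s) + 2 Cr³⁺(aq), so Q = [Cr³⁺(aq)]^2 / ([Sn²⁺(aq)]·[Cr²⁺(aq)]^2).
Substituting the known concentrations and solving, log [Cr²⁺(aq)] = 0.099 and [Cr²⁺(aq)] = 1.3 M.

1.3 M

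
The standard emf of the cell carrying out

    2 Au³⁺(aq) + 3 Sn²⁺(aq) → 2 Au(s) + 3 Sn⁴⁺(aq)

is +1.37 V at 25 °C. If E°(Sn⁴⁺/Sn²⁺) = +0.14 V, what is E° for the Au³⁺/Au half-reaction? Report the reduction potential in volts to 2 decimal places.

+1.51 V

In the reaction as written the Au³⁺/Au couple is reduced (cathode) and Sn⁴⁺/Sn²⁺ is oxidized (anode), so E°cell = E°(Au³⁺/Au) − E°(Sn⁴⁺/Sn²⁺).
E°(Au³⁺/Au) = E°cell + E°(anode) = +1.37 + (+0.14) = +1.51 V.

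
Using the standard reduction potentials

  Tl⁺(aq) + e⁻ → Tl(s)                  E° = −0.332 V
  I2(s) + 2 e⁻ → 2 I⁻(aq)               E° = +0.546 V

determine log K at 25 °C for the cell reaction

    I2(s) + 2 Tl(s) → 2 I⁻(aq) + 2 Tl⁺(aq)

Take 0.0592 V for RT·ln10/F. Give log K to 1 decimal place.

The I₂/I⁻ couple is reduced (cathode); E°cell = +0.546 − (−0.332) = +0.878 V with n = 2.
At equilibrium E = 0, so log K = nE°cell / 0.0592 = (2)(+0.878) / 0.0592 = 29.7.

log K = 29.7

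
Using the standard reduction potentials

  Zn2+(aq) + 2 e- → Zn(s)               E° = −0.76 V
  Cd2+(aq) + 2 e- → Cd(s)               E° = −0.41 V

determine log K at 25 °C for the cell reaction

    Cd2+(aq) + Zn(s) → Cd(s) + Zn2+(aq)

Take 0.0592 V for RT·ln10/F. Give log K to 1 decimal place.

log K = 11.8

The Cd²⁺/Cd couple is reduced (cathode); E°cell = −0.41 − (−0.76) = +0.35 V with n = 2.
At equilibrium E = 0, so log K = nE°cell / 0.0592 = (2)(+0.35) / 0.0592 = 11.8.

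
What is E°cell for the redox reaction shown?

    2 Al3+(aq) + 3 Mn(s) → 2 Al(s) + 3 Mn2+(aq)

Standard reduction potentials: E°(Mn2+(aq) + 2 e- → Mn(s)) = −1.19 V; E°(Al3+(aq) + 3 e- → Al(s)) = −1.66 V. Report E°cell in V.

−0.47 V

In the reaction as written, Al3+(aq) is reduced (cathode) and Mn2+(aq) is produced by oxidation at the anode.
E°cell = E°(cathode) − E°(anode) = −1.66 − (−1.19) = −0.47 V.
The negative E°cell means the reaction is non-spontaneous in the direction written.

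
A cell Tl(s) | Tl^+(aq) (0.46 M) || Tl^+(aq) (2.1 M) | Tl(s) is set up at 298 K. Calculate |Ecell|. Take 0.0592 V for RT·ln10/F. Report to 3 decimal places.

0.039 V

For a concentration cell E°cell = 0, since both electrodes use the same couple.
The compartment with the higher Tl^+(aq) concentration (2.1 M) acts as the cathode; ions are reduced there and produced at the dilute (0.46 M) anode.
With n = 1, Ecell = −(0.0592/1)·log([dilute]/[conc]) = −(0.0592/1)·log(0.46/2.1) = +0.039 V.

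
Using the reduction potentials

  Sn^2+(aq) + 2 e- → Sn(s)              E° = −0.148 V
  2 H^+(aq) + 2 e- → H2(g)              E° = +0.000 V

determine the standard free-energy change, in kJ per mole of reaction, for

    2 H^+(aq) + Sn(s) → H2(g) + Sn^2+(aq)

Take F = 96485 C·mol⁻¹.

In the reaction as written H^+(aq) is reduced, so the 2H⁺/H₂ couple is the cathode and Sn²⁺/Sn is the anode.
E°cell = +0.000 − (−0.148) = +0.148 V; balancing electrons gives n = 2.
ΔG° = −nFE°cell = −(2)(96485)(+0.148) J/mol = −28.6 kJ/mol.

−28.6 kJ/mol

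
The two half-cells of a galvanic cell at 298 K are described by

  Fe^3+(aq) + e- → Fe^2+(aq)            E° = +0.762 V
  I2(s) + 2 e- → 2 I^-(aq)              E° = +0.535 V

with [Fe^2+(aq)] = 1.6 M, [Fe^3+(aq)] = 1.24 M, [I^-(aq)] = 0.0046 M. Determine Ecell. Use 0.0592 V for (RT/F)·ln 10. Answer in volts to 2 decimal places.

+0.08 V

Since E°(Fe³⁺/Fe²⁺) > E°(I₂/I⁻), Fe³⁺/Fe²⁺ serves as the cathode.
E°cell = E°cat − E°an = +0.762 − (+0.535) = +0.227 V; n = 2.
For the overall reaction 2 Fe^3+(aq) + 2 I^-(aq) → 2 Fe^2+(aq) + I2(s), Q = [Fe^2+(aq)]^2 / ([Fe^3+(aq)]^2·[I^-(aq)]^2) = 7.87×10^4, giving log Q = 4.896.
E = E° − (0.0592/n)·log Q = +0.227 − (0.0592/2)(4.896) = +0.08 V.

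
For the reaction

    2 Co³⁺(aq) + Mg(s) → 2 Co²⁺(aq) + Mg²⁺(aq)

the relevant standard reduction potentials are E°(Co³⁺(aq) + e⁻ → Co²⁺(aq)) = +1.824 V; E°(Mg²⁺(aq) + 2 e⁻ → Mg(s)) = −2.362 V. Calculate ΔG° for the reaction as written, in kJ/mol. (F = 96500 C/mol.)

−808 kJ/mol

In the reaction as written Co³⁺(aq) is reduced, so the Co³⁺/Co²⁺ couple is the cathode and Mg²⁺/Mg is the anode.
E°cell = +1.824 − (−2.362) = +4.186 V; balancing electrons gives n = 2.
ΔG° = −nFE°cell = −(2)(96500)(+4.186) J/mol = −808 kJ/mol.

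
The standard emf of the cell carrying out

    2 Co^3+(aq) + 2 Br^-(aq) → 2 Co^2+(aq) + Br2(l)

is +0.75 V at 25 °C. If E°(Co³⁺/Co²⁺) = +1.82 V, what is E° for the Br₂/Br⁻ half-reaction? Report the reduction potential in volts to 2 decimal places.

In the reaction as written the Co³⁺/Co²⁺ couple is reduced (cathode) and Br₂/Br⁻ is oxidized (anode), so E°cell = E°(Co³⁺/Co²⁺) − E°(Br₂/Br⁻).
E°(Br₂/Br⁻) = E°(cathode) − E°cell = +1.82 − (+0.75) = +1.07 V.

+1.07 V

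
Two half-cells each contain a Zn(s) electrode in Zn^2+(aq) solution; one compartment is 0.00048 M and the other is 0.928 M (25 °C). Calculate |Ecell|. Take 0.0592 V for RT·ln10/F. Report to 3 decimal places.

For a concentration cell E°cell = 0, since both electrodes use the same couple.
The compartment with the higher Zn^2+(aq) concentration (0.928 M) acts as the cathode; ions are reduced there and produced at the dilute (0.00048 M) anode.
With n = 2, Ecell = −(0.0592/2)·log([dilute]/[conc]) = −(0.0592/2)·log(0.00048/0.928) = +0.097 V.

0.097 V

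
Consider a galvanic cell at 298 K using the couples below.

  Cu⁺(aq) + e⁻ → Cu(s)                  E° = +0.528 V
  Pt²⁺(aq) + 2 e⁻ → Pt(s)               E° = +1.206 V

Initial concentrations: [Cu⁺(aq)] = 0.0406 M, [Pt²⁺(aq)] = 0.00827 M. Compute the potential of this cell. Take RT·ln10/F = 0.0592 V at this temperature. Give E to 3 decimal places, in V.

Since E°(Pt²⁺/Pt) > E°(Cu⁺/Cu), Pt²⁺/Pt serves as the cathode.
The standard potential is +1.206 − (+0.528) = +0.678 V and the balanced reaction transfers n = 2 electrons.
Balancing gives Pt²⁺(aq) + 2 Cu(s) → Pt(s) + 2 Cu⁺(aq); hence Q = [Cu⁺(aq)]^2 / [Pt²⁺(aq)] = 0.199 (log Q = −0.700).
E = E° − (0.0592/n)·log Q = +0.678 − (0.0592/2)(−0.700) = +0.699 V.

+0.699 V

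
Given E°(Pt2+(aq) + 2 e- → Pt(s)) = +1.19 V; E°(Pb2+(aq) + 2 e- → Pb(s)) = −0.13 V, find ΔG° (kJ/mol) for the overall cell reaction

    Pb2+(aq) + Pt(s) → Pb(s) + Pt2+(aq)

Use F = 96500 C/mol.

In the reaction as written Pb2+(aq) is reduced, so the Pb²⁺/Pb couple is the cathode and Pt²⁺/Pt is the anode.
E°cell = −0.13 − (+1.19) = −1.32 V; balancing electrons gives n = 2.
ΔG° = −nFE°cell = −(2)(96500)(−1.32) J/mol = +255 kJ/mol.

+255 kJ/mol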